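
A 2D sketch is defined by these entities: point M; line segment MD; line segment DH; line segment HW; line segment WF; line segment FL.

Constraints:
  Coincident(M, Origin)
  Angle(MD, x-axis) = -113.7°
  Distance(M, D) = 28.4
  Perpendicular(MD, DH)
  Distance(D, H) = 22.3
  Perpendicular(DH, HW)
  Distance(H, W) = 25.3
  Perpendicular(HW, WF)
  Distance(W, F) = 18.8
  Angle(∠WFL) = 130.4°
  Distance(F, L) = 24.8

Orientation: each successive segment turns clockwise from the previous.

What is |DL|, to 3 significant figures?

14.1

M is at the origin; MD runs at -113.7° with length 28.4, so D = (-11.4, -26.0). The perpendicularity gives DH at right angles to MD, so DH runs at 156°; with |DH| = 22.3, H = (-31.8, -17.0). DH is perpendicular to HW, so HW runs at 66.3°; with |HW| = 25.3, W = (-21.7, 6.12). HW ⟂ WF, so WF runs at -23.7°; with |WF| = 18.8, F = (-4.45, -1.43). ∠WFL = 130.4° gives FL at -73.3° from the x-axis; with |FL| = 24.8, L = (2.68, -25.2). Then |DL| = |L − D| = 14.1.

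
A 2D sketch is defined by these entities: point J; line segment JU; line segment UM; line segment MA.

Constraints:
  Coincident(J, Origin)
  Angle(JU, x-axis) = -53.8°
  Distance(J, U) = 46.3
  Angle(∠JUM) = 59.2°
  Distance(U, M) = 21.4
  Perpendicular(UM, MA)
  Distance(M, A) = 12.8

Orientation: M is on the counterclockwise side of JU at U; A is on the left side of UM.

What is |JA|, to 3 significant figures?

27.1

∠JUM = 59.2°, so UM runs at -53.8° + (180° − 59.2°) = 67.0° from the x-axis; with |UM| = 21.4, M = U + 21.4·(cos 67.0°, sin 67.0°) = (35.7, -17.7). UM is perpendicular to MA; with |MA| = 12.8 on the left of UM, A = M + 12.8·(-0.921, 0.391) = (23.9, -12.7). Then |JA| = |A − J| = 27.1.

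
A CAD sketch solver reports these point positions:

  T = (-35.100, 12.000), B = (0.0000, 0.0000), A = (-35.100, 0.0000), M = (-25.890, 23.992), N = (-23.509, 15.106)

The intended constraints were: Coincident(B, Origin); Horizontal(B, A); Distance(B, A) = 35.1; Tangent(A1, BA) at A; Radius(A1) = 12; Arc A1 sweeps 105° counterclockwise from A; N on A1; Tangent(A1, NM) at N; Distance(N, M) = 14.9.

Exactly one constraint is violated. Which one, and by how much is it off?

Distance(N, M) = 14.9 — off by 5.70.

B = (0.00, 0.00) ✓; B.y = 0.00, A.y = 0.00 ✓; |BA| = 35.10 ✓; ∠(TA, AB) = 90.00° ✓; |TA| = 12.00 ✓; bearing(T→N) − bearing(T→A) = 105.0° ✓; |TN| = 12.00 ✓; ∠(TN, NM) = 90.00° ✓; |NM| = 9.199 ✗.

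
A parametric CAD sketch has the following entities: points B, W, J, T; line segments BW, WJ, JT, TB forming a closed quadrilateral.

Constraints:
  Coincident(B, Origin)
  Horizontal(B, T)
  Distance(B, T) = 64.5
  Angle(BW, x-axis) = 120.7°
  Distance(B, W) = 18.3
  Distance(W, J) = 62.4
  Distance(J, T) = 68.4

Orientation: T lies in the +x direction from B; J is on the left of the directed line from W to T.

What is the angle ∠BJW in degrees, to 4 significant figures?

14.64°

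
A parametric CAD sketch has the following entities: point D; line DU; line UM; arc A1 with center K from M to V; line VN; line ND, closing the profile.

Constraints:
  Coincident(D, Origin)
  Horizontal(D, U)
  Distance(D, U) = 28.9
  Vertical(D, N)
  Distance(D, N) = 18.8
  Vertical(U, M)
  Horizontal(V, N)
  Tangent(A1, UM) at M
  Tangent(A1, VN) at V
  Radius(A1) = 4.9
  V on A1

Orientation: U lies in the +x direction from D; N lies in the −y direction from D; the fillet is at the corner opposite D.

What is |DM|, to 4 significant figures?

32.07

The virtual corner opposite D is at (28.90, -18.80). Tangency of A1 to UM means the radius KM is perpendicular to UM and the tangent condition forces KV to be normal to VN, with radius 4.9, so the center K sits 4.9 in from both sides at K = (24.00, -13.90). That places the tangent points at M = (28.90, -13.90) on UM and V = (24.00, -18.80) on VN. Then |DM| = |M − D| = 32.07.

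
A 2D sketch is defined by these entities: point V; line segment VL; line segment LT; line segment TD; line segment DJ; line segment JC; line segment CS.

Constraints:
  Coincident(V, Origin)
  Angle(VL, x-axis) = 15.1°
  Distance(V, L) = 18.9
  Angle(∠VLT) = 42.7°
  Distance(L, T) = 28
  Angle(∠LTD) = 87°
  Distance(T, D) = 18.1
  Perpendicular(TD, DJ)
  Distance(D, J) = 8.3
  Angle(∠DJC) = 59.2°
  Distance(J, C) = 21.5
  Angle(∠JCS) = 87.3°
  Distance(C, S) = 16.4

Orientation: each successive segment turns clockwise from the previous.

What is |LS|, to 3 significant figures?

44.9

∠DJC = 59.2° gives JC at -66.0° from the x-axis; with |JC| = 21.5, C = (2.07, -21.2). ∠JCS = 87.3° gives CS at -159° from the x-axis; with |CS| = 16.4, S = (-13.2, -27.2). Then |LS| = |S − L| = 44.9.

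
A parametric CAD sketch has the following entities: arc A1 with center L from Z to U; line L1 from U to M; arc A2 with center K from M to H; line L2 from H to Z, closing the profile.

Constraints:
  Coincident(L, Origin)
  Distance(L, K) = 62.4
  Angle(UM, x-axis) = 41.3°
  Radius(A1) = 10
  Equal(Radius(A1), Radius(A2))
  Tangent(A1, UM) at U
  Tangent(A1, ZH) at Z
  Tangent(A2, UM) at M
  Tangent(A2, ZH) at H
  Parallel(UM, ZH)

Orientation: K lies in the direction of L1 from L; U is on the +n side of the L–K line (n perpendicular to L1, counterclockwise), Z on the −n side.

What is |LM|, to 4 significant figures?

63.20

Tangency of A1 to both parallel lines with radius 10.0 puts U and Z at L ± 10.0·n: U = (-6.600, 7.513), Z = (6.600, -7.513). Equal radii place M and H the same way about K: M = K + 10.0·n = (40.28, 48.70), H = K − 10.0·n = (53.48, 33.67). Then |LM| = |M − L| = 63.20.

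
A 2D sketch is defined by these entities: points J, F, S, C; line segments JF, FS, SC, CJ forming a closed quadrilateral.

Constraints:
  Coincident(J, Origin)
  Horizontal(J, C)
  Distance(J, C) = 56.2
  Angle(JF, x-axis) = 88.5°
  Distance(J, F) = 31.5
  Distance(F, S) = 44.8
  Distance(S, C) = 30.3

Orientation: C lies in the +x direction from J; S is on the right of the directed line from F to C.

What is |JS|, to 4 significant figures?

26.90

Checks: |FS| = 44.80 ✓; |SC| = 30.30 ✓.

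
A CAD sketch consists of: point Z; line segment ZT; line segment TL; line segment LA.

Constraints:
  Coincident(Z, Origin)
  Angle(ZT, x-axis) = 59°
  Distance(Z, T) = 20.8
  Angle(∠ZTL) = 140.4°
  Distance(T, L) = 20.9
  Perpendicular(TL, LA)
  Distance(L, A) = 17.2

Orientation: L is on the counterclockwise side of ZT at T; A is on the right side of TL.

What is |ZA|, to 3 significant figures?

47.9

Z is at the origin; ZT runs at 59.0° with length 20.8, so T = 20.8·(cos 59.0°, sin 59.0°) = (10.7, 17.8). ∠ZTL = 140.4°, so TL runs at 59.0° + (180° − 140.4°) = 98.6° from the x-axis; with |TL| = 20.9, L = T + 20.9·(cos 98.6°, sin 98.6°) = (7.59, 38.5). TL ⟂ LA; with |LA| = 17.2 on the right of TL, A = L + 17.2·(0.989, 0.150) = (24.6, 41.1). Then |ZA| = |A − Z| = 47.9.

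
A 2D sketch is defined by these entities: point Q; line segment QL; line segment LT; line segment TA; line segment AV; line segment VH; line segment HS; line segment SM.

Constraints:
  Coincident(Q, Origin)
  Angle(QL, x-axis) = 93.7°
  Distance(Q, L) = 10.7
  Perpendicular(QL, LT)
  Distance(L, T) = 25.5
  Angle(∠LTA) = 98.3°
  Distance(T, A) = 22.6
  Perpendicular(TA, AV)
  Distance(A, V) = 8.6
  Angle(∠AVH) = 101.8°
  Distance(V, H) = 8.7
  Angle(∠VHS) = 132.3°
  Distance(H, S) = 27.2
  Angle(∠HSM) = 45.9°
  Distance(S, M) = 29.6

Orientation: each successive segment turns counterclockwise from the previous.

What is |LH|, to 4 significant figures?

23.16

The perpendicularity gives AV at right angles to TA, so AV runs at -4.600°; with |AV| = 8.6, V = (-19.38, -14.18). ∠AVH = 101.8° gives VH at 73.60° from the x-axis; with |VH| = 8.7, H = (-16.92, -5.839). Then |LH| = |H − L| = 23.16.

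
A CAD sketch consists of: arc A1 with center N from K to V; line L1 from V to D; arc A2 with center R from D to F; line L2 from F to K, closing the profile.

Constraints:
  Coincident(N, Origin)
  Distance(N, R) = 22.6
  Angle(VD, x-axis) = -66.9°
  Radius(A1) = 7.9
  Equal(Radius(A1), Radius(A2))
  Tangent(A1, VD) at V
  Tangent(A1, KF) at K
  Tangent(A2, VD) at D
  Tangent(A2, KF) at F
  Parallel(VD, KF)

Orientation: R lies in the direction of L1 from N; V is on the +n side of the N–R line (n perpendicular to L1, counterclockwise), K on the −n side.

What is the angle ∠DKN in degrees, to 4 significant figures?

55.04°

The slot axis is L1's direction at -66.9°, so u = (cos -66.9°, sin -66.9°) = (0.3923, -0.9198) and n = (−sin -66.9°, cos -66.9°) = (0.9198, 0.3923). N is at the origin and R lies 22.6 along u from N, so R = 22.6·u = (8.867, -20.79). Tangency of A1 to both parallel lines with radius 7.9 puts V and K at N ± 7.9·n: V = (7.267, 3.099), K = (-7.267, -3.099). Equal radii place D and F the same way about R: D = R + 7.9·n = (16.13, -17.69), F = R − 7.9·n = (1.600, -23.89). Then cos ∠DKN = KD·KN / (|KD||KN|), giving 55.04°.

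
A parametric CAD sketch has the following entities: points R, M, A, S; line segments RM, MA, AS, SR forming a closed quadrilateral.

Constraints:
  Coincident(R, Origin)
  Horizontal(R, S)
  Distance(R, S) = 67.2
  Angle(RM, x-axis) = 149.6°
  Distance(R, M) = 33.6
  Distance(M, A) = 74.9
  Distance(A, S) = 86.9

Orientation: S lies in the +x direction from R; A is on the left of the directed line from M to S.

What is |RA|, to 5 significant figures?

76.067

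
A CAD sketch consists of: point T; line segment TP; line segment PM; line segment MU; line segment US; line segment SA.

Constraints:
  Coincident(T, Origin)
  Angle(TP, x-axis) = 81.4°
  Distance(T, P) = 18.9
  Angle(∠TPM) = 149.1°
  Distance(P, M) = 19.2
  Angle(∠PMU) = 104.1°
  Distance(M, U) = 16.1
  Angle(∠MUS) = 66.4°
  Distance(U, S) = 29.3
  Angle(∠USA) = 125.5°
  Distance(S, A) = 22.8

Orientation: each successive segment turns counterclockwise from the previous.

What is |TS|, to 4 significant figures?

10.50

∠PMU = 104.1° gives MU at -171.8° from the x-axis; with |MU| = 16.1, U = (-20.39, 34.16). ∠MUS = 66.4° gives US at -58.20° from the x-axis; with |US| = 29.3, S = (-4.955, 9.253). Then |TS| = |S − T| = 10.50.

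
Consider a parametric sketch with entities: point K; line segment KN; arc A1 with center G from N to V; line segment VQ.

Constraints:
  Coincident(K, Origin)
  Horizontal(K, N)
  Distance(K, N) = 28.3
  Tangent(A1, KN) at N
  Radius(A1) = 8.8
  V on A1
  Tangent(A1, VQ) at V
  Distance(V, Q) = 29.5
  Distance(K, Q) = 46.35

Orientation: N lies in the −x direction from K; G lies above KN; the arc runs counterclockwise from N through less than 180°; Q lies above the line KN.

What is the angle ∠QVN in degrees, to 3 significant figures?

130°

K is at the origin; KN is horizontal with |KN| = 28.3 and N on the −x side, so N = (-28.3, 0.00). Since A1 is tangent to KN there, GN ⟂ KN, so G = N + (0, 8.8) = (-28.3, 8.80). Since GV ⟂ VQ (tangency), |GQ| = √(8.8² + 29.5²) = 30.8 regardless of where V sits on A1. So Q lies on both circle(K, 46.35) and circle(G, 30.8); the above-KN intersection is Q = (-24.5, 39.3). V is the foot of the tangent from Q: V = (-19.6, 10.3).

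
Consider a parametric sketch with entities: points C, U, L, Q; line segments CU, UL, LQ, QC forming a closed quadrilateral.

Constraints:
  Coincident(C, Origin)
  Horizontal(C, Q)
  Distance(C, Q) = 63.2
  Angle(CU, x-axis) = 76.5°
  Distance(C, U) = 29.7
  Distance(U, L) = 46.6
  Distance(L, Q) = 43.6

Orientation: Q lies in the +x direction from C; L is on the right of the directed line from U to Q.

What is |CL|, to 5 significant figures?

26.941

Checks: |UL| = 46.60 ✓; |LQ| = 43.60 ✓.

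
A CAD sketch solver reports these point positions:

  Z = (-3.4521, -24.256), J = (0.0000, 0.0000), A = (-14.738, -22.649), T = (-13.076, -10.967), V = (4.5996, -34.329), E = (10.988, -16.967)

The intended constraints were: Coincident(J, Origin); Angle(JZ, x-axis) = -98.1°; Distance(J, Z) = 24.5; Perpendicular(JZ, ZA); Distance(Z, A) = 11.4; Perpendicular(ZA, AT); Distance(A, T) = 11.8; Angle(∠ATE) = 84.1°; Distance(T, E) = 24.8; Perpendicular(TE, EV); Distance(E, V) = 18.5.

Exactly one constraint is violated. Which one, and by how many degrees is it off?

Perpendicular(TE, EV) — off by 6.20°.

J = (0.00, 0.00) ✓; JZ at -98.10° ✓; |JZ| = 24.50 ✓; ∠(JZ, ZA) = 90.00° ✓; |ZA| = 11.40 ✓; ∠(ZA, AT) = 89.99° ✓; |AT| = 11.80 ✓; ∠ATE = 84.10° ✓; |TE| = 24.80 ✓; ∠(TE, EV) = 96.20° ✗; |EV| = 18.50 ✓.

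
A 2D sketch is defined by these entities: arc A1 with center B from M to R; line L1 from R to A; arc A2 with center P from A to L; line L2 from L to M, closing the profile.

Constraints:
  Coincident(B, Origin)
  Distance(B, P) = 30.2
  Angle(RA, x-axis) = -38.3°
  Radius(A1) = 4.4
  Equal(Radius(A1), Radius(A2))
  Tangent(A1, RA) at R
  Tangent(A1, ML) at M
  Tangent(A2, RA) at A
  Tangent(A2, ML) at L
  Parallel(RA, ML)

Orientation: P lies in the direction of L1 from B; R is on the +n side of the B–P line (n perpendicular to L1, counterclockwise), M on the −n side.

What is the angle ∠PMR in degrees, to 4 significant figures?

81.71°

The slot axis is L1's direction at -38.3°, so u = (cos -38.3°, sin -38.3°) = (0.7848, -0.6198) and n = (−sin -38.3°, cos -38.3°) = (0.6198, 0.7848). B is at the origin and P lies 30.2 along u from B, so P = 30.2·u = (23.70, -18.72). Tangency of A1 to both parallel lines with radius 4.4 puts R and M at B ± 4.4·n: R = (2.727, 3.453), M = (-2.727, -3.453). Then cos ∠PMR = MP·MR / (|MP||MR|), giving 81.71°.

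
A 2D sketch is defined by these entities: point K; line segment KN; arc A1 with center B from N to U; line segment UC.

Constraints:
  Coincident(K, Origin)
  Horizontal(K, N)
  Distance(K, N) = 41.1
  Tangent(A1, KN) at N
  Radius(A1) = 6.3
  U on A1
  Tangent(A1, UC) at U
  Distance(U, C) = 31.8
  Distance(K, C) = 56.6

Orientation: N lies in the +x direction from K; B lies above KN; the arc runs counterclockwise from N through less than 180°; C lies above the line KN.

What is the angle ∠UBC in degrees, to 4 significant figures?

78.79°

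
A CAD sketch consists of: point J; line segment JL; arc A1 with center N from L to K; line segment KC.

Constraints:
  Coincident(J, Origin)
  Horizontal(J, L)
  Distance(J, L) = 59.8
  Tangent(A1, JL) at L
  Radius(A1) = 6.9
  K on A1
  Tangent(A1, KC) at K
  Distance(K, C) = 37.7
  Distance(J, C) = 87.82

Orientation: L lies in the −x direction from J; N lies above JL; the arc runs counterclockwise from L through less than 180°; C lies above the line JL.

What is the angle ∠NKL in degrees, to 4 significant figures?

25.81°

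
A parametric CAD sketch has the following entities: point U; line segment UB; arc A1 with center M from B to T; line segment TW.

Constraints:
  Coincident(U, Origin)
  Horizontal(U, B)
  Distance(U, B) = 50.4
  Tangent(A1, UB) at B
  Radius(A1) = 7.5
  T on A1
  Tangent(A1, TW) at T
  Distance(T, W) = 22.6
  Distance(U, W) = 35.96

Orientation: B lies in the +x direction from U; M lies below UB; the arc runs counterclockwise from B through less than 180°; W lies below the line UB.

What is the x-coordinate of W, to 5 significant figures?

30.014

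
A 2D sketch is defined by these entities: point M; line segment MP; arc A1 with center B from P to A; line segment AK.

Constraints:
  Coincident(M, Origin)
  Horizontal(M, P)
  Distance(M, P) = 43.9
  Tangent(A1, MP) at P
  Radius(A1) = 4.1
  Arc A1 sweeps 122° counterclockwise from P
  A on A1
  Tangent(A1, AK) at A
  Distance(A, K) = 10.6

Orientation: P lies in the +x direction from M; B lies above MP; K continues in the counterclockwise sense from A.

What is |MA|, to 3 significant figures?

47.8

M is at the origin; MP is horizontal with |MP| = 43.9 and P on the +x side, so P = (43.9, 0.00). A1 meets MP tangentially, so BP is at right angles to MP, so B = P + (0, 4.1) = (43.9, 4.10). On A1, P sits at bearing -90° from B; a 122° counterclockwise sweep puts A at bearing 32°, so A = B + 4.1·(cos 32°, sin 32°) = (47.4, 6.27). Then |MA| = |A − M| = 47.8.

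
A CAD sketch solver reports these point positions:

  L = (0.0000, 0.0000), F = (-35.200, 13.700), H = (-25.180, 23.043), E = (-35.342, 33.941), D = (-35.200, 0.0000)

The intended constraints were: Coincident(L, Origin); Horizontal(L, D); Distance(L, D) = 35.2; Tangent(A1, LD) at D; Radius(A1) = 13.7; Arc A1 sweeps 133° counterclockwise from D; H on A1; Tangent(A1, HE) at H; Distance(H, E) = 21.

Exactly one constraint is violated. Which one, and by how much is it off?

Distance(H, E) = 21 — off by 6.10.

L = (0.00, 0.00) ✓; L.y = 0.00, D.y = 0.00 ✓; |LD| = 35.20 ✓; ∠(FD, DL) = 90.00° ✓; |FD| = 13.70 ✓; bearing(F→H) − bearing(F→D) = 133.0° ✓; |FH| = 13.70 ✓; ∠(FH, HE) = 90.00° ✓; |HE| = 14.90 ✗.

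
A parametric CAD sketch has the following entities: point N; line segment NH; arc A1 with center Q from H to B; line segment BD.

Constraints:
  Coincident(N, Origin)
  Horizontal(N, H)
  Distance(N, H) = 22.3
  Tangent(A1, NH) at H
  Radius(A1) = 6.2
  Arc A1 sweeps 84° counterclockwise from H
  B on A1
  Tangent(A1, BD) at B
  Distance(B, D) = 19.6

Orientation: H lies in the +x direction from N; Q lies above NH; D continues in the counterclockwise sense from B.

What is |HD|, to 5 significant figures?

26.357

On A1, H sits at bearing -90° from Q; an 84° counterclockwise sweep puts B at bearing -6°, so B = Q + 6.2·(cos -6°, sin -6°) = (28.466, 5.5519). Since A1 is tangent to BD there, QB ⟂ BD, so BD runs along (−sin -6°, cos -6°); with |BD| = 19.6, D = (30.515, 25.045). Then |HD| = |D − H| = 26.357.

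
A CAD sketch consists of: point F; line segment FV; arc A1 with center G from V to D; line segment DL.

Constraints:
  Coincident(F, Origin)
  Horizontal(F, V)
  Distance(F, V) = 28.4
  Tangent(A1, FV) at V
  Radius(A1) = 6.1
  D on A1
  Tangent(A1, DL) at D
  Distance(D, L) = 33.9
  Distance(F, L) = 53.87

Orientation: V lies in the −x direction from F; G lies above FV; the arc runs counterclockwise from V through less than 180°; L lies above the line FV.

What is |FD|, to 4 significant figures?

24.38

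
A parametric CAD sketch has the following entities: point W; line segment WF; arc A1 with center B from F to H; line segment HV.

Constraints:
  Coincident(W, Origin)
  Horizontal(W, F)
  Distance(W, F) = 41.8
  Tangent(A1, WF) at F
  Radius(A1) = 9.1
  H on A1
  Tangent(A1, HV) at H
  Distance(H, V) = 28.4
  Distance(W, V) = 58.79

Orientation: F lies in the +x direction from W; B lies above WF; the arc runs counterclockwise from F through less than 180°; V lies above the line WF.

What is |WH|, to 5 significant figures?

51.878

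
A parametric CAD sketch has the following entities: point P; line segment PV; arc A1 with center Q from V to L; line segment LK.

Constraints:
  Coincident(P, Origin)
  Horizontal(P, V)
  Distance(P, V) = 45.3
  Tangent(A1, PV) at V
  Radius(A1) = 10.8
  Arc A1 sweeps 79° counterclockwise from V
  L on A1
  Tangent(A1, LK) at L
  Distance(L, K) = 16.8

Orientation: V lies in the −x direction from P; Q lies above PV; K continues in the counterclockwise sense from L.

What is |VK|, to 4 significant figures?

28.76

P is at the origin; PV is horizontal with |PV| = 45.3 and V on the −x side, so V = (-45.30, 0.000). Since A1 is tangent to PV there, QV ⟂ PV, so Q = V + (0, 10.8) = (-45.30, 10.80). On A1, V sits at bearing -90° from Q; a 79° counterclockwise sweep puts L at bearing -11°, so L = Q + 10.8·(cos -11°, sin -11°) = (-34.70, 8.739). Since A1 is tangent to LK there, QL ⟂ LK, so LK runs along (−sin -11°, cos -11°); with |LK| = 16.8, K = (-31.49, 25.23). Then |VK| = |K − V| = 28.76.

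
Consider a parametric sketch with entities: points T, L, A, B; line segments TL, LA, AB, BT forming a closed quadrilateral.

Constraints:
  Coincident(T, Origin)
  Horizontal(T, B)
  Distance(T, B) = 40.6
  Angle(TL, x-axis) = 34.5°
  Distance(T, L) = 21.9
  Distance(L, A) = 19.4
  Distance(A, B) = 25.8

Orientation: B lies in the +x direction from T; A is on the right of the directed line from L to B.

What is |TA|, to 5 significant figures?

17.157

Checks: TL at 34.50° ✓; |LA| = 19.40 ✓; |AB| = 25.80 ✓.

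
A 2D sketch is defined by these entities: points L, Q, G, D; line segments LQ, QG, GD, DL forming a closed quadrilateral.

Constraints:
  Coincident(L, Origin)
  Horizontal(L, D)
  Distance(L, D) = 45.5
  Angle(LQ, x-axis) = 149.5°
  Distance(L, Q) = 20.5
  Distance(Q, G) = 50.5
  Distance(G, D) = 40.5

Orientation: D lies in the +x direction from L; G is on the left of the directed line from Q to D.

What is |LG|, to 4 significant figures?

44.13

Checks: |QG| = 50.50 ✓; |GD| = 40.50 ✓.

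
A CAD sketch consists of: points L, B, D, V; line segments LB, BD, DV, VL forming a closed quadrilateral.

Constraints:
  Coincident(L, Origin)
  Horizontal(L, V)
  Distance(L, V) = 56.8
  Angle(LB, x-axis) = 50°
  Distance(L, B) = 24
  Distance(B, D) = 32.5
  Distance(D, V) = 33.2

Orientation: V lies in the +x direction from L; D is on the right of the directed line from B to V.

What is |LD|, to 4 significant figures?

28.77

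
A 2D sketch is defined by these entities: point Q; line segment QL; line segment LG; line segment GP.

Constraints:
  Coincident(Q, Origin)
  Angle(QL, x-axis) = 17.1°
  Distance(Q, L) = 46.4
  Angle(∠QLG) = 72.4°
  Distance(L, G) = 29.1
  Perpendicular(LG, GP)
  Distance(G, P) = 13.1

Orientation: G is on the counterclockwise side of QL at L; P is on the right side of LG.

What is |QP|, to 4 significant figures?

59.28

Q is at the origin; QL runs at 17.1° with length 46.4, so L = 46.4·(cos 17.1°, sin 17.1°) = (44.35, 13.64). ∠QLG = 72.4°, so LG runs at 17.1° + (180° − 72.4°) = 124.7° from the x-axis; with |LG| = 29.1, G = L + 29.1·(cos 124.7°, sin 124.7°) = (27.78, 37.57). The perpendicularity gives GP at right angles to LG; with |GP| = 13.1 on the right of LG, P = G + 13.1·(0.8221, 0.5693) = (38.55, 45.03). Then |QP| = |P − Q| = 59.28.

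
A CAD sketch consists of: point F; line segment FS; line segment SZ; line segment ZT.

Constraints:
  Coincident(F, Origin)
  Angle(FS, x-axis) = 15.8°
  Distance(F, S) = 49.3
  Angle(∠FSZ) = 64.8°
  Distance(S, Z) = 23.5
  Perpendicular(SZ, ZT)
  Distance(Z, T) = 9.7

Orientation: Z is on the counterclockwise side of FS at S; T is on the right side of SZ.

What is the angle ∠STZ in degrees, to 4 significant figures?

67.57°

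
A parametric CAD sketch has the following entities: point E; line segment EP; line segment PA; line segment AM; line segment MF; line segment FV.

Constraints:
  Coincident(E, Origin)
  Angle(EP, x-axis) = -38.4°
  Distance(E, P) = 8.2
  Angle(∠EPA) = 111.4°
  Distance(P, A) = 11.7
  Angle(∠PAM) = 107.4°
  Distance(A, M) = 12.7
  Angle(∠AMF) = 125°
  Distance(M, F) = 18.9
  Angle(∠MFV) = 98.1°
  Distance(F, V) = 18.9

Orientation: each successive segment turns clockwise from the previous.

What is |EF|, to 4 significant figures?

20.67

∠PAM = 107.4° gives AM at -179.6° from the x-axis; with |AM| = 12.7, M = (-9.694, -16.37). ∠AMF = 125.0° gives MF at 125.4° from the x-axis; with |MF| = 18.9, F = (-20.64, -0.9649). Then |EF| = |F − E| = 20.67.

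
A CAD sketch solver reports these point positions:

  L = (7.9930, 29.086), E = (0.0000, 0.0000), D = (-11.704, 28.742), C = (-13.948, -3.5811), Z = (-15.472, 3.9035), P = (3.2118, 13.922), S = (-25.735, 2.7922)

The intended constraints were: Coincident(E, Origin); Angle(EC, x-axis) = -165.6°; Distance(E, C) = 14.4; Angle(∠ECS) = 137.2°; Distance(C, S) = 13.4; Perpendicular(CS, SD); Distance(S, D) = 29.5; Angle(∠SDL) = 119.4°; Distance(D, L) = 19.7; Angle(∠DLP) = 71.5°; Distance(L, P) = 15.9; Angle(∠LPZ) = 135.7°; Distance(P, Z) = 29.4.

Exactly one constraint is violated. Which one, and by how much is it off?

Distance(P, Z) = 29.4 — off by 8.20.

E = (0.00, 0.00) ✓; EC at -165.6° ✓; |EC| = 14.40 ✓; ∠ECS = 137.2° ✓; |CS| = 13.40 ✓; ∠(CS, SD) = 90.00° ✓; |SD| = 29.50 ✓; ∠SDL = 119.4° ✓; |DL| = 19.70 ✓; ∠DLP = 71.50° ✓; |LP| = 15.90 ✓; ∠LPZ = 135.7° ✓; |PZ| = 21.20 ✗.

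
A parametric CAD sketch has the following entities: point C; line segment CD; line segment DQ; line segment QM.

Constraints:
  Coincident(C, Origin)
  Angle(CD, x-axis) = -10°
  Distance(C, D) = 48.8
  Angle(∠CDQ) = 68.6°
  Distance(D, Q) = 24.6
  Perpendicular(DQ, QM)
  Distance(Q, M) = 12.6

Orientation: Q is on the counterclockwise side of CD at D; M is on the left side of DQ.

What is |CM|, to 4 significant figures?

33.53

C is at the origin; CD runs at -10.0° with length 48.8, so D = 48.8·(cos -10.0°, sin -10.0°) = (48.06, -8.474). ∠CDQ = 68.6°, so DQ runs at -10.0° + (180° − 68.6°) = 101.4° from the x-axis; with |DQ| = 24.6, Q = D + 24.6·(cos 101.4°, sin 101.4°) = (43.20, 15.64). DQ ⟂ QM; with |QM| = 12.6 on the left of DQ, M = Q + 12.6·(-0.9803, -0.1977) = (30.84, 13.15). Then |CM| = |M − C| = 33.53.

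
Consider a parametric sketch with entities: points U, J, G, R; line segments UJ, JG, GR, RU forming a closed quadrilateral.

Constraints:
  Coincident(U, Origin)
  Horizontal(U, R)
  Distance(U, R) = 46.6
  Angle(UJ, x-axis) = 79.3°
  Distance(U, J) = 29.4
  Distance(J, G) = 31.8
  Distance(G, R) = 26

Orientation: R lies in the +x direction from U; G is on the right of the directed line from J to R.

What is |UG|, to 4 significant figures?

20.64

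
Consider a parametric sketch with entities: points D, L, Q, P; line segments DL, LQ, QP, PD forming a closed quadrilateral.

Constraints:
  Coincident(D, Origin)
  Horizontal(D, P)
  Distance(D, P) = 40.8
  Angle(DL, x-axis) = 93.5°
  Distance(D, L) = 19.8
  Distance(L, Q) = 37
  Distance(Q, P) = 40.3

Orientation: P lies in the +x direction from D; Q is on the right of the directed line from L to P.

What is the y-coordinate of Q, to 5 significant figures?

-16.841

D is at the origin; D and P share the same y with |DP| = 40.8 and P in +x, so P = (40.8, 0). DL runs at 93.5° with |DL| = 19.8, so L = (-1.2088, 19.763). Q is determined by |LQ| = 37.0 and |QP| = 40.3 together: it lies at the intersection of circle(L, 37.0) and circle(P, 40.3). With |LP| = 46.425, the foot of the radical line on LP is 20.465 from L and the perpendicular offset is √(37.0² − 20.465²) = 30.825. Taking the right-of-LP solution: Q = (4.1877, -16.841).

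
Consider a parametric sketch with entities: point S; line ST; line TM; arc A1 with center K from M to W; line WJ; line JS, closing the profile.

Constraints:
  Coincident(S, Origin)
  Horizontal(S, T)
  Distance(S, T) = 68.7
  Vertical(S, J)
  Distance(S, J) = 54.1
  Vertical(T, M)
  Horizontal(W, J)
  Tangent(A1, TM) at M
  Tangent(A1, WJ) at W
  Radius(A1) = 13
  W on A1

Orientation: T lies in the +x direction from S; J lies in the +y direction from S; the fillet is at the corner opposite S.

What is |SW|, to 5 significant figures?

77.649

S is at the origin; ST is horizontal with |ST| = 68.7 and T on the +x side, so T = (68.700, 0.0000). S and J share the same x with |SJ| = 54.1 and J on the +y side, so J = (0.0000, 54.100). The virtual corner opposite S is at (68.700, 54.100). Tangency of A1 to TM means the radius KM is perpendicular to TM and A1 meets WJ tangentially, so KW is at right angles to WJ, with radius 13.0, so the center K sits 13.0 in from both sides at K = (55.700, 41.100). That places the tangent points at M = (68.700, 41.100) on TM and W = (55.700, 54.100) on WJ. Then |SW| = |W − S| = 77.649.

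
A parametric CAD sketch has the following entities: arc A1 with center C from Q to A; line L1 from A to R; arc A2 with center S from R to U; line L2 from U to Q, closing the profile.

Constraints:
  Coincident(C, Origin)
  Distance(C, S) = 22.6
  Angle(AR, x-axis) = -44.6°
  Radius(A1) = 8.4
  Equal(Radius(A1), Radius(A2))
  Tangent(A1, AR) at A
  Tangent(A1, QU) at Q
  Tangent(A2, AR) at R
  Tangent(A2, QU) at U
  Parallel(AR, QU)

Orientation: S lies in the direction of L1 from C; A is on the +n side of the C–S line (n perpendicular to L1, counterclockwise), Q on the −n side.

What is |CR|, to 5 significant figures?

24.111

The slot axis is L1's direction at -44.6°, so u = (cos -44.6°, sin -44.6°) = (0.71203, -0.70215) and n = (−sin -44.6°, cos -44.6°) = (0.70215, 0.71203). C is at the origin and S lies 22.6 along u from C, so S = 22.6·u = (16.092, -15.869). Tangency of A1 to both parallel lines with radius 8.4 puts A and Q at C ± 8.4·n: A = (5.8981, 5.9810), Q = (-5.8981, -5.9810). Equal radii place R and U the same way about S: R = S + 8.4·n = (21.990, -9.8876), U = S − 8.4·n = (10.194, -21.850). Then |CR| = |R − C| = 24.111.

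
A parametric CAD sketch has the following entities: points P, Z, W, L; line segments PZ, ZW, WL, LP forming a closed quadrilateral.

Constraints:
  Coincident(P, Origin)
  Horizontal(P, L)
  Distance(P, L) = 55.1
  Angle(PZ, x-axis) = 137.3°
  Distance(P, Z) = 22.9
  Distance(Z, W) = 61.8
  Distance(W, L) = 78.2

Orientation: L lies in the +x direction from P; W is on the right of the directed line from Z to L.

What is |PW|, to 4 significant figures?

46.45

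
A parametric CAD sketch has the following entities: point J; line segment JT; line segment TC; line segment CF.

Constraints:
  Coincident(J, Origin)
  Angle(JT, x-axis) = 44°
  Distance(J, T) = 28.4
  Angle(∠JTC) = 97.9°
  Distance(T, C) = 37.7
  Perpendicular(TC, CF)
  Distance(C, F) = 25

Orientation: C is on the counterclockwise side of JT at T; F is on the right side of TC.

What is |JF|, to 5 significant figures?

67.481

J is at the origin; JT runs at 44.0° with length 28.4, so T = 28.4·(cos 44.0°, sin 44.0°) = (20.429, 19.728). ∠JTC = 97.9°, so TC runs at 44.0° + (180° − 97.9°) = 126.10° from the x-axis; with |TC| = 37.7, C = T + 37.7·(cos 126.10°, sin 126.10°) = (-1.7835, 50.190). TC is perpendicular to CF; with |CF| = 25.0 on the right of TC, F = C + 25.0·(0.80799, 0.58920) = (18.416, 64.919). Then |JF| = |F − J| = 67.481.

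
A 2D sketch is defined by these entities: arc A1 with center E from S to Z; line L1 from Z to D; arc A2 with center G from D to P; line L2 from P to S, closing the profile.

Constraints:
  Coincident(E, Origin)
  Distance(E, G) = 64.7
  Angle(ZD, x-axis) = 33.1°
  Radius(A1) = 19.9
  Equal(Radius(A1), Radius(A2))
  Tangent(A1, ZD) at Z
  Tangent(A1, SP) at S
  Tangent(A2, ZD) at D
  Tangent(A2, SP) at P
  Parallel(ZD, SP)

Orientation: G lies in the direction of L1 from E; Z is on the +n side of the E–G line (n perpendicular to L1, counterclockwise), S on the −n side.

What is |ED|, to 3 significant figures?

67.7

The slot axis is L1's direction at 33.1°, so u = (cos 33.1°, sin 33.1°) = (0.838, 0.546) and n = (−sin 33.1°, cos 33.1°) = (-0.546, 0.838). E is at the origin and G lies 64.7 along u from E, so G = 64.7·u = (54.2, 35.3). Tangency of A1 to both parallel lines with radius 19.9 puts Z and S at E ± 19.9·n: Z = (-10.9, 16.7), S = (10.9, -16.7). Equal radii place D and P the same way about G: D = G + 19.9·n = (43.3, 52.0), P = G − 19.9·n = (65.1, 18.7). Then |ED| = |D − E| = 67.7.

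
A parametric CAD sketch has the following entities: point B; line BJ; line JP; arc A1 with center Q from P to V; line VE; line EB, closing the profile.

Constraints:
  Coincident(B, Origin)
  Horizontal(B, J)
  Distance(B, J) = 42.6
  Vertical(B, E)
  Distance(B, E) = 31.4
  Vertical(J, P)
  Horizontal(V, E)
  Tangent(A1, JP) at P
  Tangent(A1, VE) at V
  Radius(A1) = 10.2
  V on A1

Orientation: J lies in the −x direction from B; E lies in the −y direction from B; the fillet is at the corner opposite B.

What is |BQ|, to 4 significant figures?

38.72

B and E share the same x with |BE| = 31.4 and E on the −y side, so E = (0.000, -31.40). The virtual corner opposite B is at (-42.60, -31.40). A1 meets JP tangentially, so QP is at right angles to JP and the tangent condition forces QV to be normal to VE, with radius 10.2, so the center Q sits 10.2 in from both sides at Q = (-32.40, -21.20). Then |BQ| = |Q − B| = 38.72.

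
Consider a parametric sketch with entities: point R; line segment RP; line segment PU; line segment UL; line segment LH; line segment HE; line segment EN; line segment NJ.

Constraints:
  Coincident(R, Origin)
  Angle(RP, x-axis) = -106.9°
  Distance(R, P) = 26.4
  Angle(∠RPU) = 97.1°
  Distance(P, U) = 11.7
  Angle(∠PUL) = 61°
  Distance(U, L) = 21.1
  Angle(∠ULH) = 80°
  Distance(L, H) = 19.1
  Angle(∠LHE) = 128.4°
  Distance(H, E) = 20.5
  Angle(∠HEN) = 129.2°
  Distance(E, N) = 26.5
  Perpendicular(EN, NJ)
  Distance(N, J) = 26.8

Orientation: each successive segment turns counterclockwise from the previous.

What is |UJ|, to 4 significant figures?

15.85

R is at the origin; RP runs at -106.9° with length 26.4, so P = (-7.675, -25.26). ∠RPU = 97.1° gives PU at -24.00° from the x-axis; with |PU| = 11.7, U = (3.014, -30.02). ∠PUL = 61.0° gives UL at 95.00° from the x-axis; with |UL| = 21.1, L = (1.175, -8.999). ∠ULH = 80.0° gives LH at -165.0° from the x-axis; with |LH| = 19.1, H = (-17.27, -13.94). ∠LHE = 128.4° gives HE at -113.4° from the x-axis; with |HE| = 20.5, E = (-25.42, -32.76). ∠HEN = 129.2° gives EN at -62.60° from the x-axis; with |EN| = 26.5, N = (-13.22, -56.28). EN ⟂ NJ, so NJ runs at 27.40°; with |NJ| = 26.8, J = (10.57, -43.95). Then |UJ| = |J − U| = 15.85.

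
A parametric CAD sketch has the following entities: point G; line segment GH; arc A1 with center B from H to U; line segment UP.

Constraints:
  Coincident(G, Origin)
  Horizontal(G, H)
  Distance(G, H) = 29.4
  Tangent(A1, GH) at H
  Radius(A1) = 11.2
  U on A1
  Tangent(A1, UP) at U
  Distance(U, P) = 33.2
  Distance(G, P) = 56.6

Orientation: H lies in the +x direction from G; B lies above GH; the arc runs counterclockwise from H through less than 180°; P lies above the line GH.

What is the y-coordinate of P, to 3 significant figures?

46.1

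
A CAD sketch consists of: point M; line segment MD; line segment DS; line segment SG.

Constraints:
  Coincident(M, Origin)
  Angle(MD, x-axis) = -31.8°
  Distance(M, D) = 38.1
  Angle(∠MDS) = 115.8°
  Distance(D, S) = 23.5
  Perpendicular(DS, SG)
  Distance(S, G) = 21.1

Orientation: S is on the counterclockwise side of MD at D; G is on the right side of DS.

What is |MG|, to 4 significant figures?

68.38

M is at the origin; MD runs at -31.8° with length 38.1, so D = 38.1·(cos -31.8°, sin -31.8°) = (32.38, -20.08). ∠MDS = 115.8°, so DS runs at -31.8° + (180° − 115.8°) = 32.40° from the x-axis; with |DS| = 23.5, S = D + 23.5·(cos 32.40°, sin 32.40°) = (52.22, -7.485). The perpendicularity gives SG at right angles to DS; with |SG| = 21.1 on the right of DS, G = S + 21.1·(0.5358, -0.8443) = (63.53, -25.30). Then |MG| = |G − M| = 68.38.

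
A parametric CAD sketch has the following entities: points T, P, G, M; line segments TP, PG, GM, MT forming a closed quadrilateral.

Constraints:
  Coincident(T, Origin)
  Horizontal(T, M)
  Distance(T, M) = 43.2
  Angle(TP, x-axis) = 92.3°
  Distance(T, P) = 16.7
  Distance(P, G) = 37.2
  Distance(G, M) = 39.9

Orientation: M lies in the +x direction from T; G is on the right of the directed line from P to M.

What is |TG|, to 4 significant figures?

21.12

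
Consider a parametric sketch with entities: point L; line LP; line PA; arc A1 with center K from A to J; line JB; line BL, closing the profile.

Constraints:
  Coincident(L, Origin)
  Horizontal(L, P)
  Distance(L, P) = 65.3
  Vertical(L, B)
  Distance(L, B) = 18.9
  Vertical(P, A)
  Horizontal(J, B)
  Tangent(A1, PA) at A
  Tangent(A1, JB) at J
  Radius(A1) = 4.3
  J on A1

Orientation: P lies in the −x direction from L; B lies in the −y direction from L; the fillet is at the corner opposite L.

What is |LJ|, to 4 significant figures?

63.86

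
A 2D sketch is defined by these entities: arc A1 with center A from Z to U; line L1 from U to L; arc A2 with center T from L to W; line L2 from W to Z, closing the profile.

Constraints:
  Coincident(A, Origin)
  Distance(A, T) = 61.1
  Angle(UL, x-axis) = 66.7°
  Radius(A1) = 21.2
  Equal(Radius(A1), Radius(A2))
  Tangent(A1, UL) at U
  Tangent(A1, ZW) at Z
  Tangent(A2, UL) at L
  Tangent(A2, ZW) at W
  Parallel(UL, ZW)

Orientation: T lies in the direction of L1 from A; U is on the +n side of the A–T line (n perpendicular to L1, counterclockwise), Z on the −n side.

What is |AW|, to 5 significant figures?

64.673

The slot axis is L1's direction at 66.7°, so u = (cos 66.7°, sin 66.7°) = (0.39555, 0.91845) and n = (−sin 66.7°, cos 66.7°) = (-0.91845, 0.39555). A is at the origin and T lies 61.1 along u from A, so T = 61.1·u = (24.168, 56.117). Tangency of A1 to both parallel lines with radius 21.2 puts U and Z at A ± 21.2·n: U = (-19.471, 8.3856), Z = (19.471, -8.3856). Equal radii place L and W the same way about T: L = T + 21.2·n = (4.6968, 64.503), W = T − 21.2·n = (43.639, 47.732). Then |AW| = |W − A| = 64.673.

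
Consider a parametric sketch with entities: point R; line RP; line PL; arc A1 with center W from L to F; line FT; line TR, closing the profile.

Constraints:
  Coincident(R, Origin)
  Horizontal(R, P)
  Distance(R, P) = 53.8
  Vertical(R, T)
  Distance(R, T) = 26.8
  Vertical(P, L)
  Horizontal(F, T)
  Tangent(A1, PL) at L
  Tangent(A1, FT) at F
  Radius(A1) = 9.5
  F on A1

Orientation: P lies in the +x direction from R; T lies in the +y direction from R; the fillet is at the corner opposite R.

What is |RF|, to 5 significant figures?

51.776

R is at the origin; R and P share the same y with |RP| = 53.8 and P on the +x side, so P = (53.800, 0.0000). RT is vertical with |RT| = 26.8 and T on the +y side, so T = (0.0000, 26.800). The virtual corner opposite R is at (53.800, 26.800). The tangent condition forces WL to be normal to PL and the tangent condition forces WF to be normal to FT, with radius 9.5, so the center W sits 9.5 in from both sides at W = (44.300, 17.300). That places the tangent points at L = (53.800, 17.300) on PL and F = (44.300, 26.800) on FT. Then |RF| = |F − R| = 51.776.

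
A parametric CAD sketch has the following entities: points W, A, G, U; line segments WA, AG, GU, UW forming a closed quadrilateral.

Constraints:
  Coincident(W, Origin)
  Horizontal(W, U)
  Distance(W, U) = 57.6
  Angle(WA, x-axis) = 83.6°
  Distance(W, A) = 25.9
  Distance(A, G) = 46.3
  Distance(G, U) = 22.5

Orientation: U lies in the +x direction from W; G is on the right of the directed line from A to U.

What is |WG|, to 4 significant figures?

36.66

W is at the origin; WU is horizontal with |WU| = 57.6 and U in +x, so U = (57.6, 0). WA runs at 83.6° with |WA| = 25.9, so A = (2.887, 25.74). G is determined by |AG| = 46.3 and |GU| = 22.5 together: it lies at the intersection of circle(A, 46.3) and circle(U, 22.5). With |AU| = 60.46, the foot of the radical line on AU is 43.77 from A and the perpendicular offset is √(46.3² − 43.77²) = 15.09. Taking the right-of-AU solution: G = (36.07, -6.547).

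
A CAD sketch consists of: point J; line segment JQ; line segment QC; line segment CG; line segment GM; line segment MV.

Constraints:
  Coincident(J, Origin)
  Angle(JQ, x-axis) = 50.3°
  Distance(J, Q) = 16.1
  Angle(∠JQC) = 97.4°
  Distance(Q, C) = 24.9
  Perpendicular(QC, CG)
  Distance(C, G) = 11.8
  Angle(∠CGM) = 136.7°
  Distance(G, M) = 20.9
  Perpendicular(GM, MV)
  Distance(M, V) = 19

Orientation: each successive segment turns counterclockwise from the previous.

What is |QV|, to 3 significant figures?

14.4

J is at the origin; JQ runs at 50.3° with length 16.1, so Q = (10.3, 12.4). ∠JQC = 97.4° gives QC at 133° from the x-axis; with |QC| = 24.9, C = (-6.67, 30.6). The perpendicularity gives CG at right angles to QC, so CG runs at -137°; with |CG| = 11.8, G = (-15.3, 22.6). ∠CGM = 136.7° gives GM at -93.8° from the x-axis; with |GM| = 20.9, M = (-16.7, 1.74). GM is perpendicular to MV, so MV runs at -3.80°; with |MV| = 19.0, V = (2.26, 0.482). Then |QV| = |V − Q| = 14.4.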